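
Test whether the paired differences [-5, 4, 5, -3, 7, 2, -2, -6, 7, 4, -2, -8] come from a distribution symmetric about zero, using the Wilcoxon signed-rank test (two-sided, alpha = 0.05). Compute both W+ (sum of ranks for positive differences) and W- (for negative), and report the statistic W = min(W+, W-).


Step 1: Drop any zero differences (none here) and take |d_i|.
|d| = [5, 4, 5, 3, 7, 2, 2, 6, 7, 4, 2, 8]
Step 2: Midrank |d_i| (ties get averaged ranks).
ranks: |5|->7.5, |4|->5.5, |5|->7.5, |3|->4, |7|->10.5, |2|->2, |2|->2, |6|->9, |7|->10.5, |4|->5.5, |2|->2, |8|->12
Step 3: Attach original signs; sum ranks with positive sign and with negative sign.
W+ = 5.5 + 7.5 + 10.5 + 2 + 10.5 + 5.5 = 41.5
W- = 7.5 + 4 + 2 + 9 + 2 + 12 = 36.5
(Check: W+ + W- = 78 should equal n(n+1)/2 = 78.)
Step 4: Test statistic W = min(W+, W-) = 36.5.
Step 5: Ties in |d|, so use the tie-corrected normal approximation.
        E[W] = n(n+1)/4 = 12*13/4 = 39.
        Tie groups: |d|=2 (t=3), |d|=4 (t=2), |d|=5 (t=2), |d|=7 (t=2); sum(t^3 - t) = 42.
        Var[W] = n(n+1)(2n+1)/24 - sum(t^3-t)/48 = 3900/24 - 42/48 = 161.625.
        z = (W - E[W]) / sqrt(Var[W]) = (36.5 - 39) / 12.7132 = -0.1966.
        Two-sided p = 2*Phi(z) = 0.844104.
Step 6: alpha = 0.05. fail to reject H0.

W+ = 41.5, W- = 36.5, W = min = 36.5, p = 0.844104, fail to reject H0.


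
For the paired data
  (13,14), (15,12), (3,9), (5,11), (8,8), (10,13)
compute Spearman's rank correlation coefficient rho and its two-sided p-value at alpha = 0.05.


Step 1: Rank x and y separately (midranks; no ties here).
rank(x): 13->5, 15->6, 3->1, 5->2, 8->3, 10->4
rank(y): 14->6, 12->4, 9->2, 11->3, 8->1, 13->5
Step 2: d_i = R_x(i) - R_y(i); compute d_i^2.
  (5-6)^2=1, (6-4)^2=4, (1-2)^2=1, (2-3)^2=1, (3-1)^2=4, (4-5)^2=1
sum(d^2) = 12.
Step 3: rho = 1 - 6*12 / (6*(6^2 - 1)) = 1 - 72/210 = 0.657143.
Step 4: Under H0, t = rho * sqrt((n-2)/(1-rho^2)) = 1.7436 ~ t(4).
Step 5: Two-sided p-value from the t-distribution with 4 df = 0.156175.
Step 6: alpha = 0.05. fail to reject H0.

rho = 0.6571, p = 0.156175, fail to reject H0 at alpha = 0.05.


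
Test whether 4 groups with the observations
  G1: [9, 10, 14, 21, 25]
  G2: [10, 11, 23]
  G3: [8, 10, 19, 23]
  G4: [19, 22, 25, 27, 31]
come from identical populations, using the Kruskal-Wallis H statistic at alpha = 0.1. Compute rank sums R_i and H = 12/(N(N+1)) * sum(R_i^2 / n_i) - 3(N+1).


Step 1: Combine all N = 17 observations and assign midranks.
sorted (value, group, rank): (8,G3,1), (9,G1,2), (10,G1,4), (10,G2,4), (10,G3,4), (11,G2,6), (14,G1,7), (19,G3,8.5), (19,G4,8.5), (21,G1,10), (22,G4,11), (23,G2,12.5), (23,G3,12.5), (25,G1,14.5), (25,G4,14.5), (27,G4,16), (31,G4,17)
Step 2: Sum ranks within each group.
R_1 = 37.5 (n_1 = 5)
R_2 = 22.5 (n_2 = 3)
R_3 = 26 (n_3 = 4)
R_4 = 67 (n_4 = 5)
Step 3: H = 12/(N(N+1)) * sum(R_i^2/n_i) - 3(N+1)
     = 12/(17*18) * (37.5^2/5 + 22.5^2/3 + 26^2/4 + 67^2/5) - 3*18
     = 0.039216 * 1516.8 - 54
     = 5.482353.
Step 4: Ties present; correction factor C = 1 - 42/(17^3 - 17) = 0.991422. Corrected H = 5.482353 / 0.991422 = 5.529790.
Step 5: Under H0, H ~ chi^2(3); p-value = 0.136868.
Step 6: alpha = 0.1. fail to reject H0.

H = 5.5298, df = 3, p = 0.136868, fail to reject H0.


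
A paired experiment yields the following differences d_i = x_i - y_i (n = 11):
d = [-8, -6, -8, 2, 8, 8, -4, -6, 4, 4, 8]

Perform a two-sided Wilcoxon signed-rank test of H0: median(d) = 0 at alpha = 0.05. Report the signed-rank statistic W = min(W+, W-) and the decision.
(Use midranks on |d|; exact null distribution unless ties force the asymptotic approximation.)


Step 1: Drop any zero differences (none here) and take |d_i|.
|d| = [8, 6, 8, 2, 8, 8, 4, 6, 4, 4, 8]
Step 2: Midrank |d_i| (ties get averaged ranks).
ranks: |8|->9, |6|->5.5, |8|->9, |2|->1, |8|->9, |8|->9, |4|->3, |6|->5.5, |4|->3, |4|->3, |8|->9
Step 3: Attach original signs; sum ranks with positive sign and with negative sign.
W+ = 1 + 9 + 9 + 3 + 3 + 9 = 34
W- = 9 + 5.5 + 9 + 3 + 5.5 = 32
(Check: W+ + W- = 66 should equal n(n+1)/2 = 66.)
Step 4: Test statistic W = min(W+, W-) = 32.
Step 5: Ties in |d|, so use the tie-corrected normal approximation.
        E[W] = n(n+1)/4 = 11*12/4 = 33.
        Tie groups: |d|=4 (t=3), |d|=6 (t=2), |d|=8 (t=5); sum(t^3 - t) = 150.
        Var[W] = n(n+1)(2n+1)/24 - sum(t^3-t)/48 = 3036/24 - 150/48 = 123.375.
        z = (W - E[W]) / sqrt(Var[W]) = (32 - 33) / 11.1074 = -0.0900.
        Two-sided p = 2*Phi(z) = 0.928264.
Step 6: alpha = 0.05. fail to reject H0.

W+ = 34, W- = 32, W = min = 32, p = 0.928264, fail to reject H0.


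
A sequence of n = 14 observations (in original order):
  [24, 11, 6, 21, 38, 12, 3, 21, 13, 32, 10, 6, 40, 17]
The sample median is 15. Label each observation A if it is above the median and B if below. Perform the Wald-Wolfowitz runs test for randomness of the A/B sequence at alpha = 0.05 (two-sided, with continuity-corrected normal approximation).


Step 1: Compute median = 15; label A = above, B = below.
Labels in order: ABBAABBABABBAA  (n_A = 7, n_B = 7)
Step 2: Count runs R = 9.
Step 3: Under H0 (random ordering), E[R] = 2*n_A*n_B/(n_A+n_B) + 1 = 2*7*7/14 + 1 = 8.0000.
        Var[R] = 2*n_A*n_B*(2*n_A*n_B - n_A - n_B) / ((n_A+n_B)^2 * (n_A+n_B-1)) = 8232/2548 = 3.2308.
        SD[R] = 1.7974.
Step 4: Continuity-corrected z = (R - 0.5 - E[R]) / SD[R] = (9 - 0.5 - 8.0000) / 1.7974 = 0.2782.
Step 5: Two-sided p-value via normal approximation = 2*(1 - Phi(|z|)) = 0.780879.
Step 6: alpha = 0.05. fail to reject H0.

R = 9, z = 0.2782, p = 0.780879, fail to reject H0.


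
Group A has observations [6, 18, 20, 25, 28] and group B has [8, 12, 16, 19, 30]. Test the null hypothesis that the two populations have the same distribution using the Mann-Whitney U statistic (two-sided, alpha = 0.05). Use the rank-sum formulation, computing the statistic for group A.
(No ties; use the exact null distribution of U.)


Step 1: Combine and sort all 10 observations; assign midranks.
sorted (value, group): (6,X), (8,Y), (12,Y), (16,Y), (18,X), (19,Y), (20,X), (25,X), (28,X), (30,Y)
ranks: 6->1, 8->2, 12->3, 16->4, 18->5, 19->6, 20->7, 25->8, 28->9, 30->10
Step 2: Rank sum for X: R1 = 1 + 5 + 7 + 8 + 9 = 30.
Step 3: U_X = R1 - n1(n1+1)/2 = 30 - 5*6/2 = 30 - 15 = 15.
       U_Y = n1*n2 - U_X = 25 - 15 = 10.
Step 4: No ties, so the exact null distribution of U (based on enumerating the C(10,5) = 252 equally likely rank assignments) gives the two-sided p-value.
Step 5: p-value = 0.690476; compare to alpha = 0.05. fail to reject H0.

U_X = 15, p = 0.690476, fail to reject H0 at alpha = 0.05.


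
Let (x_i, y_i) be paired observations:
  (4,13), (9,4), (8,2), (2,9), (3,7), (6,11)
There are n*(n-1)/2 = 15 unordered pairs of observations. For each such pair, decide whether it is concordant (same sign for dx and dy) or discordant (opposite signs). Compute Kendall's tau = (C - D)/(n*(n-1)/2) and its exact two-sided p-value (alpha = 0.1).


Step 1: Enumerate the 15 unordered pairs (i,j) with i<j and classify each by sign(x_j-x_i) * sign(y_j-y_i).
  (1,2):dx=+5,dy=-9->D; (1,3):dx=+4,dy=-11->D; (1,4):dx=-2,dy=-4->C; (1,5):dx=-1,dy=-6->C
  (1,6):dx=+2,dy=-2->D; (2,3):dx=-1,dy=-2->C; (2,4):dx=-7,dy=+5->D; (2,5):dx=-6,dy=+3->D
  (2,6):dx=-3,dy=+7->D; (3,4):dx=-6,dy=+7->D; (3,5):dx=-5,dy=+5->D; (3,6):dx=-2,dy=+9->D
  (4,5):dx=+1,dy=-2->D; (4,6):dx=+4,dy=+2->C; (5,6):dx=+3,dy=+4->C
Step 2: C = 5, D = 10, total pairs = 15.
Step 3: tau = (C - D)/(n(n-1)/2) = (5 - 10)/15 = -0.333333.
Step 4: Exact two-sided p-value (enumerate n! = 720 permutations of y under H0): p = 0.469444.
Step 5: alpha = 0.1. fail to reject H0.

tau_b = -0.3333 (C=5, D=10), p = 0.469444, fail to reject H0.


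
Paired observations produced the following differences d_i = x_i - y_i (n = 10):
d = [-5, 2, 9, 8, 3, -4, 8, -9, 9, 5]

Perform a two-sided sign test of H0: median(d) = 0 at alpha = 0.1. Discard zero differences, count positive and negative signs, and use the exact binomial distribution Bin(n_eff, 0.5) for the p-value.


Step 1: Discard zero differences. Original n = 10; n_eff = number of nonzero differences = 10.
Nonzero differences (with sign): -5, +2, +9, +8, +3, -4, +8, -9, +9, +5
Step 2: Count signs: positive = 7, negative = 3.
Step 3: Under H0: P(positive) = 0.5, so the number of positives S ~ Bin(10, 0.5).
Step 4: Two-sided exact p-value = sum of Bin(10,0.5) probabilities at or below the observed probability = 0.343750.
Step 5: alpha = 0.1. fail to reject H0.

n_eff = 10, pos = 7, neg = 3, p = 0.343750, fail to reject H0.


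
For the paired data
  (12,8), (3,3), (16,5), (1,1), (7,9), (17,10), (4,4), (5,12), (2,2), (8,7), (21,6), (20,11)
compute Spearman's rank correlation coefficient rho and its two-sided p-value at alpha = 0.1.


Step 1: Rank x and y separately (midranks; no ties here).
rank(x): 12->8, 3->3, 16->9, 1->1, 7->6, 17->10, 4->4, 5->5, 2->2, 8->7, 21->12, 20->11
rank(y): 8->8, 3->3, 5->5, 1->1, 9->9, 10->10, 4->4, 12->12, 2->2, 7->7, 6->6, 11->11
Step 2: d_i = R_x(i) - R_y(i); compute d_i^2.
  (8-8)^2=0, (3-3)^2=0, (9-5)^2=16, (1-1)^2=0, (6-9)^2=9, (10-10)^2=0, (4-4)^2=0, (5-12)^2=49, (2-2)^2=0, (7-7)^2=0, (12-6)^2=36, (11-11)^2=0
sum(d^2) = 110.
Step 3: rho = 1 - 6*110 / (12*(12^2 - 1)) = 1 - 660/1716 = 0.615385.
Step 4: Under H0, t = rho * sqrt((n-2)/(1-rho^2)) = 2.4689 ~ t(10).
Step 5: Two-sided p-value from the t-distribution with 10 df = 0.033170.
Step 6: alpha = 0.1. reject H0.

rho = 0.6154, p = 0.033170, reject H0 at alpha = 0.1.


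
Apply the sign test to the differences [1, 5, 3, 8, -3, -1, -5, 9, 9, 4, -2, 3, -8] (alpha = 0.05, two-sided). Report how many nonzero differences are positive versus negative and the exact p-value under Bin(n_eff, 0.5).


Step 1: Discard zero differences. Original n = 13; n_eff = number of nonzero differences = 13.
Nonzero differences (with sign): +1, +5, +3, +8, -3, -1, -5, +9, +9, +4, -2, +3, -8
Step 2: Count signs: positive = 8, negative = 5.
Step 3: Under H0: P(positive) = 0.5, so the number of positives S ~ Bin(13, 0.5).
Step 4: Two-sided exact p-value = sum of Bin(13,0.5) probabilities at or below the observed probability = 0.581055.
Step 5: alpha = 0.05. fail to reject H0.

n_eff = 13, pos = 8, neg = 5, p = 0.581055, fail to reject H0.


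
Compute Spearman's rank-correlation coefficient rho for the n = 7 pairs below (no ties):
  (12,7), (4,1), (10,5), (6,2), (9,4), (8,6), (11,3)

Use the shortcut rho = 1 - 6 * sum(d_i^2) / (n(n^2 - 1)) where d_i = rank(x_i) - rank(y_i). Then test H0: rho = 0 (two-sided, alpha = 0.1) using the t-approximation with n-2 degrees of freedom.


Step 1: Rank x and y separately (midranks; no ties here).
rank(x): 12->7, 4->1, 10->5, 6->2, 9->4, 8->3, 11->6
rank(y): 7->7, 1->1, 5->5, 2->2, 4->4, 6->6, 3->3
Step 2: d_i = R_x(i) - R_y(i); compute d_i^2.
  (7-7)^2=0, (1-1)^2=0, (5-5)^2=0, (2-2)^2=0, (4-4)^2=0, (3-6)^2=9, (6-3)^2=9
sum(d^2) = 18.
Step 3: rho = 1 - 6*18 / (7*(7^2 - 1)) = 1 - 108/336 = 0.678571.
Step 4: Under H0, t = rho * sqrt((n-2)/(1-rho^2)) = 2.0657 ~ t(5).
Step 5: Two-sided p-value from the t-distribution with 5 df = 0.093750.
Step 6: alpha = 0.1. reject H0.

rho = 0.6786, p = 0.093750, reject H0 at alpha = 0.1.


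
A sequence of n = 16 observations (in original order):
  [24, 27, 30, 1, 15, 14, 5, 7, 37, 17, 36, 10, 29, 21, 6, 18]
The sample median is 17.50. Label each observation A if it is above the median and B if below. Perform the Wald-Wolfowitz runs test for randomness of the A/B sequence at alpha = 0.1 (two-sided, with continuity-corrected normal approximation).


Step 1: Compute median = 17.50; label A = above, B = below.
Labels in order: AAABBBBBABABAABA  (n_A = 8, n_B = 8)
Step 2: Count runs R = 9.
Step 3: Under H0 (random ordering), E[R] = 2*n_A*n_B/(n_A+n_B) + 1 = 2*8*8/16 + 1 = 9.0000.
        Var[R] = 2*n_A*n_B*(2*n_A*n_B - n_A - n_B) / ((n_A+n_B)^2 * (n_A+n_B-1)) = 14336/3840 = 3.7333.
        SD[R] = 1.9322.
Step 4: R = E[R], so z = 0 with no continuity correction.
Step 5: Two-sided p-value via normal approximation = 2*(1 - Phi(|z|)) = 1.000000.
Step 6: alpha = 0.1. fail to reject H0.

R = 9, z = 0.0000, p = 1.000000, fail to reject H0.


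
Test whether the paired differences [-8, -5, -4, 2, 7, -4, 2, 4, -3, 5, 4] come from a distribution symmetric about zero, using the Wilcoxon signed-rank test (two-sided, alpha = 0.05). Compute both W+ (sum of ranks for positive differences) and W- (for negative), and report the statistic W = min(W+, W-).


Step 1: Drop any zero differences (none here) and take |d_i|.
|d| = [8, 5, 4, 2, 7, 4, 2, 4, 3, 5, 4]
Step 2: Midrank |d_i| (ties get averaged ranks).
ranks: |8|->11, |5|->8.5, |4|->5.5, |2|->1.5, |7|->10, |4|->5.5, |2|->1.5, |4|->5.5, |3|->3, |5|->8.5, |4|->5.5
Step 3: Attach original signs; sum ranks with positive sign and with negative sign.
W+ = 1.5 + 10 + 1.5 + 5.5 + 8.5 + 5.5 = 32.5
W- = 11 + 8.5 + 5.5 + 5.5 + 3 = 33.5
(Check: W+ + W- = 66 should equal n(n+1)/2 = 66.)
Step 4: Test statistic W = min(W+, W-) = 32.5.
Step 5: Ties in |d|, so use the tie-corrected normal approximation.
        E[W] = n(n+1)/4 = 11*12/4 = 33.
        Tie groups: |d|=2 (t=2), |d|=4 (t=4), |d|=5 (t=2); sum(t^3 - t) = 72.
        Var[W] = n(n+1)(2n+1)/24 - sum(t^3-t)/48 = 3036/24 - 72/48 = 125.
        z = (W - E[W]) / sqrt(Var[W]) = (32.5 - 33) / 11.1803 = -0.0447.
        Two-sided p = 2*Phi(z) = 0.964329.
Step 6: alpha = 0.05. fail to reject H0.

W+ = 32.5, W- = 33.5, W = min = 32.5, p = 0.964329, fail to reject H0.


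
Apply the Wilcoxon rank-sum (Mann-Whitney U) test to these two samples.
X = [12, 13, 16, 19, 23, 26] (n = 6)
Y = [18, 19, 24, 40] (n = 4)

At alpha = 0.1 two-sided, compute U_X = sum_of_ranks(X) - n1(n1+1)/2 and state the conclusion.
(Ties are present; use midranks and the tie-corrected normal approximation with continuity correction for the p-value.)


Step 1: Combine and sort all 10 observations; assign midranks.
sorted (value, group): (12,X), (13,X), (16,X), (18,Y), (19,X), (19,Y), (23,X), (24,Y), (26,X), (40,Y)
ranks: 12->1, 13->2, 16->3, 18->4, 19->5.5, 19->5.5, 23->7, 24->8, 26->9, 40->10
Step 2: Rank sum for X: R1 = 1 + 2 + 3 + 5.5 + 7 + 9 = 27.5.
Step 3: U_X = R1 - n1(n1+1)/2 = 27.5 - 6*7/2 = 27.5 - 21 = 6.5.
       U_Y = n1*n2 - U_X = 24 - 6.5 = 17.5.
Step 4: Ties are present, so use the tie-corrected normal approximation (with continuity correction) for the p-value.
Step 5: p-value = 0.284958; compare to alpha = 0.1. fail to reject H0.

U_X = 6.5, p = 0.284958, fail to reject H0 at alpha = 0.1.


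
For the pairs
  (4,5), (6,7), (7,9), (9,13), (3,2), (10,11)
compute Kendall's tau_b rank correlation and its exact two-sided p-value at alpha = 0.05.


Step 1: Enumerate the 15 unordered pairs (i,j) with i<j and classify each by sign(x_j-x_i) * sign(y_j-y_i).
  (1,2):dx=+2,dy=+2->C; (1,3):dx=+3,dy=+4->C; (1,4):dx=+5,dy=+8->C; (1,5):dx=-1,dy=-3->C
  (1,6):dx=+6,dy=+6->C; (2,3):dx=+1,dy=+2->C; (2,4):dx=+3,dy=+6->C; (2,5):dx=-3,dy=-5->C
  (2,6):dx=+4,dy=+4->C; (3,4):dx=+2,dy=+4->C; (3,5):dx=-4,dy=-7->C; (3,6):dx=+3,dy=+2->C
  (4,5):dx=-6,dy=-11->C; (4,6):dx=+1,dy=-2->D; (5,6):dx=+7,dy=+9->C
Step 2: C = 14, D = 1, total pairs = 15.
Step 3: tau = (C - D)/(n(n-1)/2) = (14 - 1)/15 = 0.866667.
Step 4: Exact two-sided p-value (enumerate n! = 720 permutations of y under H0): p = 0.016667.
Step 5: alpha = 0.05. reject H0.

tau_b = 0.8667 (C=14, D=1), p = 0.016667, reject H0.


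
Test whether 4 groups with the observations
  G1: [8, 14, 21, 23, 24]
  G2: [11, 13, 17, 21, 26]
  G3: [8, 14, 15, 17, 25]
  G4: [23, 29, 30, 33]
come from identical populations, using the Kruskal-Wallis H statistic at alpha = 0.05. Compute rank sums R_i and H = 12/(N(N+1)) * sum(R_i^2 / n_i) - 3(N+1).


Step 1: Combine all N = 19 observations and assign midranks.
sorted (value, group, rank): (8,G1,1.5), (8,G3,1.5), (11,G2,3), (13,G2,4), (14,G1,5.5), (14,G3,5.5), (15,G3,7), (17,G2,8.5), (17,G3,8.5), (21,G1,10.5), (21,G2,10.5), (23,G1,12.5), (23,G4,12.5), (24,G1,14), (25,G3,15), (26,G2,16), (29,G4,17), (30,G4,18), (33,G4,19)
Step 2: Sum ranks within each group.
R_1 = 44 (n_1 = 5)
R_2 = 42 (n_2 = 5)
R_3 = 37.5 (n_3 = 5)
R_4 = 66.5 (n_4 = 4)
Step 3: H = 12/(N(N+1)) * sum(R_i^2/n_i) - 3(N+1)
     = 12/(19*20) * (44^2/5 + 42^2/5 + 37.5^2/5 + 66.5^2/4) - 3*20
     = 0.031579 * 2126.81 - 60
     = 7.162500.
Step 4: Ties present; correction factor C = 1 - 30/(19^3 - 19) = 0.995614. Corrected H = 7.162500 / 0.995614 = 7.194053.
Step 5: Under H0, H ~ chi^2(3); p-value = 0.065963.
Step 6: alpha = 0.05. fail to reject H0.

H = 7.1941, df = 3, p = 0.065963, fail to reject H0.


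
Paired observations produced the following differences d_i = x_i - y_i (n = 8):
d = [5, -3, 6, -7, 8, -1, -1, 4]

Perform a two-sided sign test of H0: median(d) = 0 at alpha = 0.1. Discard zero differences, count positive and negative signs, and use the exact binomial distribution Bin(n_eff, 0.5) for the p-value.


Step 1: Discard zero differences. Original n = 8; n_eff = number of nonzero differences = 8.
Nonzero differences (with sign): +5, -3, +6, -7, +8, -1, -1, +4
Step 2: Count signs: positive = 4, negative = 4.
Step 3: Under H0: P(positive) = 0.5, so the number of positives S ~ Bin(8, 0.5).
Step 4: Two-sided exact p-value = sum of Bin(8,0.5) probabilities at or below the observed probability = 1.000000.
Step 5: alpha = 0.1. fail to reject H0.

n_eff = 8, pos = 4, neg = 4, p = 1.000000, fail to reject H0.


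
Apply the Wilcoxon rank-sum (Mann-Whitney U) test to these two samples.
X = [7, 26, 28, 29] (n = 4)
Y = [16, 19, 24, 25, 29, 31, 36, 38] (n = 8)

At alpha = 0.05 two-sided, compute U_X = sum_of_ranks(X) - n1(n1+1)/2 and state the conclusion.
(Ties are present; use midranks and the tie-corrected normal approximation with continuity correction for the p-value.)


Step 1: Combine and sort all 12 observations; assign midranks.
sorted (value, group): (7,X), (16,Y), (19,Y), (24,Y), (25,Y), (26,X), (28,X), (29,X), (29,Y), (31,Y), (36,Y), (38,Y)
ranks: 7->1, 16->2, 19->3, 24->4, 25->5, 26->6, 28->7, 29->8.5, 29->8.5, 31->10, 36->11, 38->12
Step 2: Rank sum for X: R1 = 1 + 6 + 7 + 8.5 = 22.5.
Step 3: U_X = R1 - n1(n1+1)/2 = 22.5 - 4*5/2 = 22.5 - 10 = 12.5.
       U_Y = n1*n2 - U_X = 32 - 12.5 = 19.5.
Step 4: Ties are present, so use the tie-corrected normal approximation (with continuity correction) for the p-value.
Step 5: p-value = 0.609759; compare to alpha = 0.05. fail to reject H0.

U_X = 12.5, p = 0.609759, fail to reject H0 at alpha = 0.05.


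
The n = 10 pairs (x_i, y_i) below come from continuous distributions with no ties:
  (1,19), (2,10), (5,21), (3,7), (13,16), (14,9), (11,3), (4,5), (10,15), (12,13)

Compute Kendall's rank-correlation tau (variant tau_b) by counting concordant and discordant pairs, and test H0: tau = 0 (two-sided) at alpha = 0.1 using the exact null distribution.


Step 1: Enumerate the 45 unordered pairs (i,j) with i<j and classify each by sign(x_j-x_i) * sign(y_j-y_i).
  (1,2):dx=+1,dy=-9->D; (1,3):dx=+4,dy=+2->C; (1,4):dx=+2,dy=-12->D; (1,5):dx=+12,dy=-3->D
  (1,6):dx=+13,dy=-10->D; (1,7):dx=+10,dy=-16->D; (1,8):dx=+3,dy=-14->D; (1,9):dx=+9,dy=-4->D
  (1,10):dx=+11,dy=-6->D; (2,3):dx=+3,dy=+11->C; (2,4):dx=+1,dy=-3->D; (2,5):dx=+11,dy=+6->C
  (2,6):dx=+12,dy=-1->D; (2,7):dx=+9,dy=-7->D; (2,8):dx=+2,dy=-5->D; (2,9):dx=+8,dy=+5->C
  (2,10):dx=+10,dy=+3->C; (3,4):dx=-2,dy=-14->C; (3,5):dx=+8,dy=-5->D; (3,6):dx=+9,dy=-12->D
  (3,7):dx=+6,dy=-18->D; (3,8):dx=-1,dy=-16->C; (3,9):dx=+5,dy=-6->D; (3,10):dx=+7,dy=-8->D
  (4,5):dx=+10,dy=+9->C; (4,6):dx=+11,dy=+2->C; (4,7):dx=+8,dy=-4->D; (4,8):dx=+1,dy=-2->D
  (4,9):dx=+7,dy=+8->C; (4,10):dx=+9,dy=+6->C; (5,6):dx=+1,dy=-7->D; (5,7):dx=-2,dy=-13->C
  (5,8):dx=-9,dy=-11->C; (5,9):dx=-3,dy=-1->C; (5,10):dx=-1,dy=-3->C; (6,7):dx=-3,dy=-6->C
  (6,8):dx=-10,dy=-4->C; (6,9):dx=-4,dy=+6->D; (6,10):dx=-2,dy=+4->D; (7,8):dx=-7,dy=+2->D
  (7,9):dx=-1,dy=+12->D; (7,10):dx=+1,dy=+10->C; (8,9):dx=+6,dy=+10->C; (8,10):dx=+8,dy=+8->C
  (9,10):dx=+2,dy=-2->D
Step 2: C = 20, D = 25, total pairs = 45.
Step 3: tau = (C - D)/(n(n-1)/2) = (20 - 25)/45 = -0.111111.
Step 4: Exact two-sided p-value (enumerate n! = 3628800 permutations of y under H0): p = 0.727490.
Step 5: alpha = 0.1. fail to reject H0.

tau_b = -0.1111 (C=20, D=25), p = 0.727490, fail to reject H0.


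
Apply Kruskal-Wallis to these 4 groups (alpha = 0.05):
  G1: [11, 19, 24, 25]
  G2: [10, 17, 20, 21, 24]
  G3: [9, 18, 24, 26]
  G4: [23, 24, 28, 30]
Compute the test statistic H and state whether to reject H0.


Step 1: Combine all N = 17 observations and assign midranks.
sorted (value, group, rank): (9,G3,1), (10,G2,2), (11,G1,3), (17,G2,4), (18,G3,5), (19,G1,6), (20,G2,7), (21,G2,8), (23,G4,9), (24,G1,11.5), (24,G2,11.5), (24,G3,11.5), (24,G4,11.5), (25,G1,14), (26,G3,15), (28,G4,16), (30,G4,17)
Step 2: Sum ranks within each group.
R_1 = 34.5 (n_1 = 4)
R_2 = 32.5 (n_2 = 5)
R_3 = 32.5 (n_3 = 4)
R_4 = 53.5 (n_4 = 4)
Step 3: H = 12/(N(N+1)) * sum(R_i^2/n_i) - 3(N+1)
     = 12/(17*18) * (34.5^2/4 + 32.5^2/5 + 32.5^2/4 + 53.5^2/4) - 3*18
     = 0.039216 * 1488.44 - 54
     = 4.370098.
Step 4: Ties present; correction factor C = 1 - 60/(17^3 - 17) = 0.987745. Corrected H = 4.370098 / 0.987745 = 4.424318.
Step 5: Under H0, H ~ chi^2(3); p-value = 0.219141.
Step 6: alpha = 0.05. fail to reject H0.

H = 4.4243, df = 3, p = 0.219141, fail to reject H0.


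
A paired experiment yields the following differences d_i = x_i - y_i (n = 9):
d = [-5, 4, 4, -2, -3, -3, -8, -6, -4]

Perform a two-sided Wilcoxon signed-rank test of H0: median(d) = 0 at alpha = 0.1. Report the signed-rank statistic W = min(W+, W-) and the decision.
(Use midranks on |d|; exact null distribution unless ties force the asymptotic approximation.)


Step 1: Drop any zero differences (none here) and take |d_i|.
|d| = [5, 4, 4, 2, 3, 3, 8, 6, 4]
Step 2: Midrank |d_i| (ties get averaged ranks).
ranks: |5|->7, |4|->5, |4|->5, |2|->1, |3|->2.5, |3|->2.5, |8|->9, |6|->8, |4|->5
Step 3: Attach original signs; sum ranks with positive sign and with negative sign.
W+ = 5 + 5 = 10
W- = 7 + 1 + 2.5 + 2.5 + 9 + 8 + 5 = 35
(Check: W+ + W- = 45 should equal n(n+1)/2 = 45.)
Step 4: Test statistic W = min(W+, W-) = 10.
Step 5: Ties in |d|, so use the tie-corrected normal approximation.
        E[W] = n(n+1)/4 = 9*10/4 = 22.5.
        Tie groups: |d|=3 (t=2), |d|=4 (t=3); sum(t^3 - t) = 30.
        Var[W] = n(n+1)(2n+1)/24 - sum(t^3-t)/48 = 1710/24 - 30/48 = 70.625.
        z = (W - E[W]) / sqrt(Var[W]) = (10 - 22.5) / 8.4039 = -1.4874.
        Two-sided p = 2*Phi(z) = 0.136906.
Step 6: alpha = 0.1. fail to reject H0.

W+ = 10, W- = 35, W = min = 10, p = 0.136906, fail to reject H0.


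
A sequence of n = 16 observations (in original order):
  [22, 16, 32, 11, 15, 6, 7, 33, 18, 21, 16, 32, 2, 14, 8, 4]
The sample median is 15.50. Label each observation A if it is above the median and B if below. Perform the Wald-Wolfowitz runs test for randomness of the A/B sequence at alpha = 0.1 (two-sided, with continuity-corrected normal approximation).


Step 1: Compute median = 15.50; label A = above, B = below.
Labels in order: AAABBBBAAAAABBBB  (n_A = 8, n_B = 8)
Step 2: Count runs R = 4.
Step 3: Under H0 (random ordering), E[R] = 2*n_A*n_B/(n_A+n_B) + 1 = 2*8*8/16 + 1 = 9.0000.
        Var[R] = 2*n_A*n_B*(2*n_A*n_B - n_A - n_B) / ((n_A+n_B)^2 * (n_A+n_B-1)) = 14336/3840 = 3.7333.
        SD[R] = 1.9322.
Step 4: Continuity-corrected z = (R + 0.5 - E[R]) / SD[R] = (4 + 0.5 - 9.0000) / 1.9322 = -2.3290.
Step 5: Two-sided p-value via normal approximation = 2*(1 - Phi(|z|)) = 0.019861.
Step 6: alpha = 0.1. reject H0.

R = 4, z = -2.3290, p = 0.019861, reject H0.


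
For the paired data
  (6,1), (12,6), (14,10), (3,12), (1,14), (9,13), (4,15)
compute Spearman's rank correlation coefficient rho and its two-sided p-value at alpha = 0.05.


Step 1: Rank x and y separately (midranks; no ties here).
rank(x): 6->4, 12->6, 14->7, 3->2, 1->1, 9->5, 4->3
rank(y): 1->1, 6->2, 10->3, 12->4, 14->6, 13->5, 15->7
Step 2: d_i = R_x(i) - R_y(i); compute d_i^2.
  (4-1)^2=9, (6-2)^2=16, (7-3)^2=16, (2-4)^2=4, (1-6)^2=25, (5-5)^2=0, (3-7)^2=16
sum(d^2) = 86.
Step 3: rho = 1 - 6*86 / (7*(7^2 - 1)) = 1 - 516/336 = -0.535714.
Step 4: Under H0, t = rho * sqrt((n-2)/(1-rho^2)) = -1.4186 ~ t(5).
Step 5: Two-sided p-value from the t-distribution with 5 df = 0.215217.
Step 6: alpha = 0.05. fail to reject H0.

rho = -0.5357, p = 0.215217, fail to reject H0 at alpha = 0.05.


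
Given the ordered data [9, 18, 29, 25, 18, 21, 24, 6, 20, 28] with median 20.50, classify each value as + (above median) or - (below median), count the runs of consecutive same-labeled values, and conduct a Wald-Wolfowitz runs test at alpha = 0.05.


Step 1: Compute median = 20.50; label A = above, B = below.
Labels in order: BBAABAABBA  (n_A = 5, n_B = 5)
Step 2: Count runs R = 6.
Step 3: Under H0 (random ordering), E[R] = 2*n_A*n_B/(n_A+n_B) + 1 = 2*5*5/10 + 1 = 6.0000.
        Var[R] = 2*n_A*n_B*(2*n_A*n_B - n_A - n_B) / ((n_A+n_B)^2 * (n_A+n_B-1)) = 2000/900 = 2.2222.
        SD[R] = 1.4907.
Step 4: R = E[R], so z = 0 with no continuity correction.
Step 5: Two-sided p-value via normal approximation = 2*(1 - Phi(|z|)) = 1.000000.
Step 6: alpha = 0.05. fail to reject H0.

R = 6, z = 0.0000, p = 1.000000, fail to reject H0.


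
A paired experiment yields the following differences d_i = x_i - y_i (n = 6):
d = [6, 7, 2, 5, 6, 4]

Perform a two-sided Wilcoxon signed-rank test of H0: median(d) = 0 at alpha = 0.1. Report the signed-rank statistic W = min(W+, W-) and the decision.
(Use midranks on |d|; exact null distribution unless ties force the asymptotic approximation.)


Step 1: Drop any zero differences (none here) and take |d_i|.
|d| = [6, 7, 2, 5, 6, 4]
Step 2: Midrank |d_i| (ties get averaged ranks).
ranks: |6|->4.5, |7|->6, |2|->1, |5|->3, |6|->4.5, |4|->2
Step 3: Attach original signs; sum ranks with positive sign and with negative sign.
W+ = 4.5 + 6 + 1 + 3 + 4.5 + 2 = 21
W- = 0 = 0
(Check: W+ + W- = 21 should equal n(n+1)/2 = 21.)
Step 4: Test statistic W = min(W+, W-) = 0.
Step 5: Ties in |d|, so use the tie-corrected normal approximation.
        E[W] = n(n+1)/4 = 6*7/4 = 10.5.
        Tie groups: |d|=6 (t=2); sum(t^3 - t) = 6.
        Var[W] = n(n+1)(2n+1)/24 - sum(t^3-t)/48 = 546/24 - 6/48 = 22.625.
        z = (W - E[W]) / sqrt(Var[W]) = (0 - 10.5) / 4.7566 = -2.2075.
        Two-sided p = 2*Phi(z) = 0.027281.
Step 6: alpha = 0.1. reject H0.

W+ = 21, W- = 0, W = min = 0, p = 0.027281, reject H0.


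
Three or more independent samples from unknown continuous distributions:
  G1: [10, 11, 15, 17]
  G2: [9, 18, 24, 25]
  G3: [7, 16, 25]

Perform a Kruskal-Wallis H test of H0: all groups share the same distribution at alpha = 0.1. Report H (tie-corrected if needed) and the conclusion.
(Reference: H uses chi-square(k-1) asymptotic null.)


Step 1: Combine all N = 11 observations and assign midranks.
sorted (value, group, rank): (7,G3,1), (9,G2,2), (10,G1,3), (11,G1,4), (15,G1,5), (16,G3,6), (17,G1,7), (18,G2,8), (24,G2,9), (25,G2,10.5), (25,G3,10.5)
Step 2: Sum ranks within each group.
R_1 = 19 (n_1 = 4)
R_2 = 29.5 (n_2 = 4)
R_3 = 17.5 (n_3 = 3)
Step 3: H = 12/(N(N+1)) * sum(R_i^2/n_i) - 3(N+1)
     = 12/(11*12) * (19^2/4 + 29.5^2/4 + 17.5^2/3) - 3*12
     = 0.090909 * 409.896 - 36
     = 1.263258.
Step 4: Ties present; correction factor C = 1 - 6/(11^3 - 11) = 0.995455. Corrected H = 1.263258 / 0.995455 = 1.269026.
Step 5: Under H0, H ~ chi^2(2); p-value = 0.530194.
Step 6: alpha = 0.1. fail to reject H0.

H = 1.2690, df = 2, p = 0.530194, fail to reject H0.


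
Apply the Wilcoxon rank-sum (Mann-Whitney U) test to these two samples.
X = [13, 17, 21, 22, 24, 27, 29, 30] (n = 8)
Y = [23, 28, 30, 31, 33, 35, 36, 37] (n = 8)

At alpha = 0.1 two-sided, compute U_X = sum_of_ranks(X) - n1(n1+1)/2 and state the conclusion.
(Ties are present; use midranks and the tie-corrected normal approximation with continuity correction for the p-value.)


Step 1: Combine and sort all 16 observations; assign midranks.
sorted (value, group): (13,X), (17,X), (21,X), (22,X), (23,Y), (24,X), (27,X), (28,Y), (29,X), (30,X), (30,Y), (31,Y), (33,Y), (35,Y), (36,Y), (37,Y)
ranks: 13->1, 17->2, 21->3, 22->4, 23->5, 24->6, 27->7, 28->8, 29->9, 30->10.5, 30->10.5, 31->12, 33->13, 35->14, 36->15, 37->16
Step 2: Rank sum for X: R1 = 1 + 2 + 3 + 4 + 6 + 7 + 9 + 10.5 = 42.5.
Step 3: U_X = R1 - n1(n1+1)/2 = 42.5 - 8*9/2 = 42.5 - 36 = 6.5.
       U_Y = n1*n2 - U_X = 64 - 6.5 = 57.5.
Step 4: Ties are present, so use the tie-corrected normal approximation (with continuity correction) for the p-value.
Step 5: p-value = 0.008603; compare to alpha = 0.1. reject H0.

U_X = 6.5, p = 0.008603, reject H0 at alpha = 0.1.


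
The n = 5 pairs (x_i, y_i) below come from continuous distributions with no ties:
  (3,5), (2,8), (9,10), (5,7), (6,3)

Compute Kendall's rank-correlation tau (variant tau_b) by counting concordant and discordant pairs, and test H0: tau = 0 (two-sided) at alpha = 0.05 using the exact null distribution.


Step 1: Enumerate the 10 unordered pairs (i,j) with i<j and classify each by sign(x_j-x_i) * sign(y_j-y_i).
  (1,2):dx=-1,dy=+3->D; (1,3):dx=+6,dy=+5->C; (1,4):dx=+2,dy=+2->C; (1,5):dx=+3,dy=-2->D
  (2,3):dx=+7,dy=+2->C; (2,4):dx=+3,dy=-1->D; (2,5):dx=+4,dy=-5->D; (3,4):dx=-4,dy=-3->C
  (3,5):dx=-3,dy=-7->C; (4,5):dx=+1,dy=-4->D
Step 2: C = 5, D = 5, total pairs = 10.
Step 3: tau = (C - D)/(n(n-1)/2) = (5 - 5)/10 = 0.000000.
Step 4: Exact two-sided p-value (enumerate n! = 120 permutations of y under H0): p = 1.000000.
Step 5: alpha = 0.05. fail to reject H0.

tau_b = 0.0000 (C=5, D=5), p = 1.000000, fail to reject H0.


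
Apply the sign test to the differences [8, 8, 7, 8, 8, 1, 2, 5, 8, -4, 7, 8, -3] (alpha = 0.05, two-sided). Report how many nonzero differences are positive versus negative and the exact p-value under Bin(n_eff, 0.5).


Step 1: Discard zero differences. Original n = 13; n_eff = number of nonzero differences = 13.
Nonzero differences (with sign): +8, +8, +7, +8, +8, +1, +2, +5, +8, -4, +7, +8, -3
Step 2: Count signs: positive = 11, negative = 2.
Step 3: Under H0: P(positive) = 0.5, so the number of positives S ~ Bin(13, 0.5).
Step 4: Two-sided exact p-value = sum of Bin(13,0.5) probabilities at or below the observed probability = 0.022461.
Step 5: alpha = 0.05. reject H0.

n_eff = 13, pos = 11, neg = 2, p = 0.022461, reject H0.


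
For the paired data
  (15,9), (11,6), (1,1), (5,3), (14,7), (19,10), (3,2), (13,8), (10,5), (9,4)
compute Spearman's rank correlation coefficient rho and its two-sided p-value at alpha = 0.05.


Step 1: Rank x and y separately (midranks; no ties here).
rank(x): 15->9, 11->6, 1->1, 5->3, 14->8, 19->10, 3->2, 13->7, 10->5, 9->4
rank(y): 9->9, 6->6, 1->1, 3->3, 7->7, 10->10, 2->2, 8->8, 5->5, 4->4
Step 2: d_i = R_x(i) - R_y(i); compute d_i^2.
  (9-9)^2=0, (6-6)^2=0, (1-1)^2=0, (3-3)^2=0, (8-7)^2=1, (10-10)^2=0, (2-2)^2=0, (7-8)^2=1, (5-5)^2=0, (4-4)^2=0
sum(d^2) = 2.
Step 3: rho = 1 - 6*2 / (10*(10^2 - 1)) = 1 - 12/990 = 0.987879.
Step 4: Under H0, t = rho * sqrt((n-2)/(1-rho^2)) = 18.0003 ~ t(8).
Step 5: Two-sided p-value from the t-distribution with 8 df = 0.000000.
Step 6: alpha = 0.05. reject H0.

rho = 0.9879, p = 0.000000, reject H0 at alpha = 0.05.


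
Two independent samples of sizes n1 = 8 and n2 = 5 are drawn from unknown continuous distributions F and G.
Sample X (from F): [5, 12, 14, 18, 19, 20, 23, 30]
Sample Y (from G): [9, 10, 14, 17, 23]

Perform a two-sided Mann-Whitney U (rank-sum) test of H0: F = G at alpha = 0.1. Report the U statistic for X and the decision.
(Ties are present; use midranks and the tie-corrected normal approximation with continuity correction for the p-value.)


Step 1: Combine and sort all 13 observations; assign midranks.
sorted (value, group): (5,X), (9,Y), (10,Y), (12,X), (14,X), (14,Y), (17,Y), (18,X), (19,X), (20,X), (23,X), (23,Y), (30,X)
ranks: 5->1, 9->2, 10->3, 12->4, 14->5.5, 14->5.5, 17->7, 18->8, 19->9, 20->10, 23->11.5, 23->11.5, 30->13
Step 2: Rank sum for X: R1 = 1 + 4 + 5.5 + 8 + 9 + 10 + 11.5 + 13 = 62.
Step 3: U_X = R1 - n1(n1+1)/2 = 62 - 8*9/2 = 62 - 36 = 26.
       U_Y = n1*n2 - U_X = 40 - 26 = 14.
Step 4: Ties are present, so use the tie-corrected normal approximation (with continuity correction) for the p-value.
Step 5: p-value = 0.419471; compare to alpha = 0.1. fail to reject H0.

U_X = 26, p = 0.419471, fail to reject H0 at alpha = 0.1.


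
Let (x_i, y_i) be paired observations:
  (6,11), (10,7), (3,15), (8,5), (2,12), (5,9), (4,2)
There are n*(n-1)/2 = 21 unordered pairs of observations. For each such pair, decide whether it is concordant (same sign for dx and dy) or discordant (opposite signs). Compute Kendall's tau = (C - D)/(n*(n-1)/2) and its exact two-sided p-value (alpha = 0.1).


Step 1: Enumerate the 21 unordered pairs (i,j) with i<j and classify each by sign(x_j-x_i) * sign(y_j-y_i).
  (1,2):dx=+4,dy=-4->D; (1,3):dx=-3,dy=+4->D; (1,4):dx=+2,dy=-6->D; (1,5):dx=-4,dy=+1->D
  (1,6):dx=-1,dy=-2->C; (1,7):dx=-2,dy=-9->C; (2,3):dx=-7,dy=+8->D; (2,4):dx=-2,dy=-2->C
  (2,5):dx=-8,dy=+5->D; (2,6):dx=-5,dy=+2->D; (2,7):dx=-6,dy=-5->C; (3,4):dx=+5,dy=-10->D
  (3,5):dx=-1,dy=-3->C; (3,6):dx=+2,dy=-6->D; (3,7):dx=+1,dy=-13->D; (4,5):dx=-6,dy=+7->D
  (4,6):dx=-3,dy=+4->D; (4,7):dx=-4,dy=-3->C; (5,6):dx=+3,dy=-3->D; (5,7):dx=+2,dy=-10->D
  (6,7):dx=-1,dy=-7->C
Step 2: C = 7, D = 14, total pairs = 21.
Step 3: tau = (C - D)/(n(n-1)/2) = (7 - 14)/21 = -0.333333.
Step 4: Exact two-sided p-value (enumerate n! = 5040 permutations of y under H0): p = 0.381349.
Step 5: alpha = 0.1. fail to reject H0.

tau_b = -0.3333 (C=7, D=14), p = 0.381349, fail to reject H0.


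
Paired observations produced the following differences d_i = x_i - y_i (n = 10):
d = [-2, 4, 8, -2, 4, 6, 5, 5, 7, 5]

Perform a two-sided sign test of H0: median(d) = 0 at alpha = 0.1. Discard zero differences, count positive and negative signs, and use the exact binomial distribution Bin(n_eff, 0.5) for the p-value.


Step 1: Discard zero differences. Original n = 10; n_eff = number of nonzero differences = 10.
Nonzero differences (with sign): -2, +4, +8, -2, +4, +6, +5, +5, +7, +5
Step 2: Count signs: positive = 8, negative = 2.
Step 3: Under H0: P(positive) = 0.5, so the number of positives S ~ Bin(10, 0.5).
Step 4: Two-sided exact p-value = sum of Bin(10,0.5) probabilities at or below the observed probability = 0.109375.
Step 5: alpha = 0.1. fail to reject H0.

n_eff = 10, pos = 8, neg = 2, p = 0.109375, fail to reject H0.


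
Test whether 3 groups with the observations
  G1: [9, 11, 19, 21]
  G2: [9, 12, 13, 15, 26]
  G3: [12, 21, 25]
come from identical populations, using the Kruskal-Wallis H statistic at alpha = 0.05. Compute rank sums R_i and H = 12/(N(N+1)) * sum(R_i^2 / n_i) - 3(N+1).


Step 1: Combine all N = 12 observations and assign midranks.
sorted (value, group, rank): (9,G1,1.5), (9,G2,1.5), (11,G1,3), (12,G2,4.5), (12,G3,4.5), (13,G2,6), (15,G2,7), (19,G1,8), (21,G1,9.5), (21,G3,9.5), (25,G3,11), (26,G2,12)
Step 2: Sum ranks within each group.
R_1 = 22 (n_1 = 4)
R_2 = 31 (n_2 = 5)
R_3 = 25 (n_3 = 3)
Step 3: H = 12/(N(N+1)) * sum(R_i^2/n_i) - 3(N+1)
     = 12/(12*13) * (22^2/4 + 31^2/5 + 25^2/3) - 3*13
     = 0.076923 * 521.533 - 39
     = 1.117949.
Step 4: Ties present; correction factor C = 1 - 18/(12^3 - 12) = 0.989510. Corrected H = 1.117949 / 0.989510 = 1.129800.
Step 5: Under H0, H ~ chi^2(2); p-value = 0.568417.
Step 6: alpha = 0.05. fail to reject H0.

H = 1.1298, df = 2, p = 0.568417, fail to reject H0.


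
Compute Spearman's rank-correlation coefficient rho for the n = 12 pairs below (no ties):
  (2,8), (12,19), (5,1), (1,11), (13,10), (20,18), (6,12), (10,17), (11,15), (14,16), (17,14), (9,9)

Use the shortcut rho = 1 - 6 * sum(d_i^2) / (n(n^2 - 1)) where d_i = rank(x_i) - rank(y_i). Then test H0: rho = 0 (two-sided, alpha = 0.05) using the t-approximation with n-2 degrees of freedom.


Step 1: Rank x and y separately (midranks; no ties here).
rank(x): 2->2, 12->8, 5->3, 1->1, 13->9, 20->12, 6->4, 10->6, 11->7, 14->10, 17->11, 9->5
rank(y): 8->2, 19->12, 1->1, 11->5, 10->4, 18->11, 12->6, 17->10, 15->8, 16->9, 14->7, 9->3
Step 2: d_i = R_x(i) - R_y(i); compute d_i^2.
  (2-2)^2=0, (8-12)^2=16, (3-1)^2=4, (1-5)^2=16, (9-4)^2=25, (12-11)^2=1, (4-6)^2=4, (6-10)^2=16, (7-8)^2=1, (10-9)^2=1, (11-7)^2=16, (5-3)^2=4
sum(d^2) = 104.
Step 3: rho = 1 - 6*104 / (12*(12^2 - 1)) = 1 - 624/1716 = 0.636364.
Step 4: Under H0, t = rho * sqrt((n-2)/(1-rho^2)) = 2.6087 ~ t(10).
Step 5: Two-sided p-value from the t-distribution with 10 df = 0.026097.
Step 6: alpha = 0.05. reject H0.

rho = 0.6364, p = 0.026097, reject H0 at alpha = 0.05.


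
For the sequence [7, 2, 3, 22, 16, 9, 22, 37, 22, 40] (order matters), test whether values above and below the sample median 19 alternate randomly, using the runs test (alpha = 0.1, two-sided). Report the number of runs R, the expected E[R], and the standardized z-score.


Step 1: Compute median = 19; label A = above, B = below.
Labels in order: BBBABBAAAA  (n_A = 5, n_B = 5)
Step 2: Count runs R = 4.
Step 3: Under H0 (random ordering), E[R] = 2*n_A*n_B/(n_A+n_B) + 1 = 2*5*5/10 + 1 = 6.0000.
        Var[R] = 2*n_A*n_B*(2*n_A*n_B - n_A - n_B) / ((n_A+n_B)^2 * (n_A+n_B-1)) = 2000/900 = 2.2222.
        SD[R] = 1.4907.
Step 4: Continuity-corrected z = (R + 0.5 - E[R]) / SD[R] = (4 + 0.5 - 6.0000) / 1.4907 = -1.0062.
Step 5: Two-sided p-value via normal approximation = 2*(1 - Phi(|z|)) = 0.314305.
Step 6: alpha = 0.1. fail to reject H0.

R = 4, z = -1.0062, p = 0.314305, fail to reject H0.


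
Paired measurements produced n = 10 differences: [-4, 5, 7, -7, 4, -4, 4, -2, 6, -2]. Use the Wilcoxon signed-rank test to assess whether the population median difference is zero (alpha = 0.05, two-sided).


Step 1: Drop any zero differences (none here) and take |d_i|.
|d| = [4, 5, 7, 7, 4, 4, 4, 2, 6, 2]
Step 2: Midrank |d_i| (ties get averaged ranks).
ranks: |4|->4.5, |5|->7, |7|->9.5, |7|->9.5, |4|->4.5, |4|->4.5, |4|->4.5, |2|->1.5, |6|->8, |2|->1.5
Step 3: Attach original signs; sum ranks with positive sign and with negative sign.
W+ = 7 + 9.5 + 4.5 + 4.5 + 8 = 33.5
W- = 4.5 + 9.5 + 4.5 + 1.5 + 1.5 = 21.5
(Check: W+ + W- = 55 should equal n(n+1)/2 = 55.)
Step 4: Test statistic W = min(W+, W-) = 21.5.
Step 5: Ties in |d|, so use the tie-corrected normal approximation.
        E[W] = n(n+1)/4 = 10*11/4 = 27.5.
        Tie groups: |d|=2 (t=2), |d|=4 (t=4), |d|=7 (t=2); sum(t^3 - t) = 72.
        Var[W] = n(n+1)(2n+1)/24 - sum(t^3-t)/48 = 2310/24 - 72/48 = 94.75.
        z = (W - E[W]) / sqrt(Var[W]) = (21.5 - 27.5) / 9.7340 = -0.6164.
        Two-sided p = 2*Phi(z) = 0.537631.
Step 6: alpha = 0.05. fail to reject H0.

W+ = 33.5, W- = 21.5, W = min = 21.5, p = 0.537631, fail to reject H0.


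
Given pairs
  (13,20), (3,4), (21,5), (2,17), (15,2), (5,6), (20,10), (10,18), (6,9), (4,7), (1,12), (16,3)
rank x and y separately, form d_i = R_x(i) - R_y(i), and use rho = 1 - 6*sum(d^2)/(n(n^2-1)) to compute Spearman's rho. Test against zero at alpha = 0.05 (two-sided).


Step 1: Rank x and y separately (midranks; no ties here).
rank(x): 13->8, 3->3, 21->12, 2->2, 15->9, 5->5, 20->11, 10->7, 6->6, 4->4, 1->1, 16->10
rank(y): 20->12, 4->3, 5->4, 17->10, 2->1, 6->5, 10->8, 18->11, 9->7, 7->6, 12->9, 3->2
Step 2: d_i = R_x(i) - R_y(i); compute d_i^2.
  (8-12)^2=16, (3-3)^2=0, (12-4)^2=64, (2-10)^2=64, (9-1)^2=64, (5-5)^2=0, (11-8)^2=9, (7-11)^2=16, (6-7)^2=1, (4-6)^2=4, (1-9)^2=64, (10-2)^2=64
sum(d^2) = 366.
Step 3: rho = 1 - 6*366 / (12*(12^2 - 1)) = 1 - 2196/1716 = -0.279720.
Step 4: Under H0, t = rho * sqrt((n-2)/(1-rho^2)) = -0.9213 ~ t(10).
Step 5: Two-sided p-value from the t-distribution with 10 df = 0.378569.
Step 6: alpha = 0.05. fail to reject H0.

rho = -0.2797, p = 0.378569, fail to reject H0 at alpha = 0.05.


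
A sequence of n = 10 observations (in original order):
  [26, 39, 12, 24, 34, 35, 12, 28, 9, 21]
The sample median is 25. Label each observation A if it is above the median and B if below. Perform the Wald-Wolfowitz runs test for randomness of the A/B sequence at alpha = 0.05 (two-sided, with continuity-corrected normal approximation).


Step 1: Compute median = 25; label A = above, B = below.
Labels in order: AABBAABABB  (n_A = 5, n_B = 5)
Step 2: Count runs R = 6.
Step 3: Under H0 (random ordering), E[R] = 2*n_A*n_B/(n_A+n_B) + 1 = 2*5*5/10 + 1 = 6.0000.
        Var[R] = 2*n_A*n_B*(2*n_A*n_B - n_A - n_B) / ((n_A+n_B)^2 * (n_A+n_B-1)) = 2000/900 = 2.2222.
        SD[R] = 1.4907.
Step 4: R = E[R], so z = 0 with no continuity correction.
Step 5: Two-sided p-value via normal approximation = 2*(1 - Phi(|z|)) = 1.000000.
Step 6: alpha = 0.05. fail to reject H0.

R = 6, z = 0.0000, p = 1.000000, fail to reject H0.
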